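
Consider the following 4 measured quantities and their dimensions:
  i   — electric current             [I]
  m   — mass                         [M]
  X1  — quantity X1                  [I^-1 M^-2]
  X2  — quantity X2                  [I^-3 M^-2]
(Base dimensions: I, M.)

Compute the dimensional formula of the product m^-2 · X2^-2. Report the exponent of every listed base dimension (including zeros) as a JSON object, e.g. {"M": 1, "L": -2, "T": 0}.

{"I": 6, "M": 2}

Write exponents as rows I,M / cols i,m,X1,X2:
  I: [ 1  0 -1 -3]
  M: [ 0  1 -2 -2]
  [I]: (-2)·0+(-2)·-3 = 6
  [M]: (-2)·1+(-2)·-2 = 2
⇒ I^6 M^2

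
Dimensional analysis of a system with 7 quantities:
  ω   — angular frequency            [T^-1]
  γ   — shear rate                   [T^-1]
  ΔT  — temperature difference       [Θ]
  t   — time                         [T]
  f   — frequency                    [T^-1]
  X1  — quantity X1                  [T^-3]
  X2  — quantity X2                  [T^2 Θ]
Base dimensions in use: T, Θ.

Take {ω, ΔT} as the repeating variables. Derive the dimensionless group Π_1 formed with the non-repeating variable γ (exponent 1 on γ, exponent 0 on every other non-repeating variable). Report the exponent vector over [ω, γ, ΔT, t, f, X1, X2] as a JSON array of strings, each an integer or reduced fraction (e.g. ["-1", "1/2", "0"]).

["-1", "1", "0", "0", "0", "0", "0"]

Dimensional matrix (T×Θ by ω×γ×ΔT×t×f×X1×X2):
  T: [-1 -1  0  1 -1 -3  2]
  Θ: [ 0  0  1  0  0  0  1]
Row reduction gives pivot columns ω,ΔT; rank = 2
Pivot set = {ω,ΔT}, free = {γ,t,f,X1,X2}
RREF:
  r0: [   1    1    0   -1    1    3   -2]
  r1: [   0    0    1    0    0    0    1]
Fix exponent of γ at 1, t at 0, f at 0, X1 at 0, X2 at 0; solve each RREF row for its pivot's exponent:
  r0: exp(ω) + (1)·1 = 0 ⇒ exp(ω) = -1
  r1: exp(ΔT) + (0)·1 = 0 ⇒ exp(ΔT) = 0
Π_1 = ω^-1 · γ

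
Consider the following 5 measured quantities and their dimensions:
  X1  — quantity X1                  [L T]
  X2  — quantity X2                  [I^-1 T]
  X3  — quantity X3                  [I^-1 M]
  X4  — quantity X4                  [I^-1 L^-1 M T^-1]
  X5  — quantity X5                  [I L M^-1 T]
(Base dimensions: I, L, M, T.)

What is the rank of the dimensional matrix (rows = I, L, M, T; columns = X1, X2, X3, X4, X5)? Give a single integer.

Write exponents as rows I,L,M,T / cols X1,X2,X3,X4,X5:
  I: [ 0 -1 -1 -1  1]
  L: [ 1  0  0 -1  1]
  M: [ 0  0  1  1 -1]
  T: [ 1  1  0 -1  1]
Echelon form has 3 nonzero rows (pivots: X1,X2,X3)

3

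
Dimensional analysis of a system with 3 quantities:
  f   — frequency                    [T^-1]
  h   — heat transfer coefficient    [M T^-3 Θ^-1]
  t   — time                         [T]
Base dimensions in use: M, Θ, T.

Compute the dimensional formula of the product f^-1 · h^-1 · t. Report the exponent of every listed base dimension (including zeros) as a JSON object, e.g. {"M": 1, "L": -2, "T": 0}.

{"M": -1, "Θ": 1, "T": 5}

Write exponents as rows M,Θ,T / cols f,h,t:
  M: [ 0  1  0]
  Θ: [ 0 -1  0]
  T: [-1 -3  1]
  [M]: (-1)·0+(-1)·1+(1)·0 = -1
  [Θ]: (-1)·0+(-1)·-1+(1)·0 = 1
  [T]: (-1)·-1+(-1)·-3+(1)·1 = 5
⇒ M^-1 Θ T^5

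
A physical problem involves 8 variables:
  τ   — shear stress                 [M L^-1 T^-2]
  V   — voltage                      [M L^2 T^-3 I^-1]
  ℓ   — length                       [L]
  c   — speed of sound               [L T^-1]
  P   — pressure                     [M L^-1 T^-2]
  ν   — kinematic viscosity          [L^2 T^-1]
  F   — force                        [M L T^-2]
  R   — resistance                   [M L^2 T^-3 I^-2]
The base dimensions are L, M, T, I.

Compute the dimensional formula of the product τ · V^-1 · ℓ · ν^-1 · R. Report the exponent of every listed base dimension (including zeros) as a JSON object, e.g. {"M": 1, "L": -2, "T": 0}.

Exponent matrix [L,M,T,I] × [τ,V,ℓ,c,P,ν,F,R]:
  L: [-1  2  1  1 -1  2  1  2]
  M: [ 1  1  0  0  1  0  1  1]
  T: [-2 -3  0 -1 -2 -1 -2 -3]
  I: [ 0 -1  0  0  0  0  0 -2]
  [L]: (1)·-1+(-1)·2+(1)·1+(-1)·2+(1)·2 = -2
  [M]: (1)·1+(-1)·1+(1)·0+(-1)·0+(1)·1 = 1
  [T]: (1)·-2+(-1)·-3+(1)·0+(-1)·-1+(1)·-3 = -1
  [I]: (1)·0+(-1)·-1+(1)·0+(-1)·0+(1)·-2 = -1
⇒ L^-2 M T^-1 I^-1

{"L": -2, "M": 1, "T": -1, "I": -1}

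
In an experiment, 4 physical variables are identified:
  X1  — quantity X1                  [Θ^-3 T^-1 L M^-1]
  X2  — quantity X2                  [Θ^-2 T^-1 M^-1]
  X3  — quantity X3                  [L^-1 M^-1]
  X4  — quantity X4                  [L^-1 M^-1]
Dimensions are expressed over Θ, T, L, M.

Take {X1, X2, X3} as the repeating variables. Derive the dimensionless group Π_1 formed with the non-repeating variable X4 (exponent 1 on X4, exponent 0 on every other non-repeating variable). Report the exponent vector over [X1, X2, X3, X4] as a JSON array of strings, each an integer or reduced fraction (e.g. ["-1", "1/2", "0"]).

Dimensional matrix (Θ×T×L×M by X1×X2×X3×X4):
  Θ: [-3 -2  0  0]
  T: [-1 -1  0  0]
  L: [ 1  0 -1 -1]
  M: [-1 -1 -1 -1]
Echelon form has 3 nonzero rows (pivots: X1,X2,X3)
Pivot set = {X1,X2,X3}, free = {X4}
RREF:
  r0: [   1    0    0    0]
  r1: [   0    1    0    0]
  r2: [   0    0    1    1]
  r3: [   0    0    0    0]
Fix exponent of X4 at 1; solve each RREF row for its pivot's exponent:
  r0: exp(X1) + (0)·1 = 0 ⇒ exp(X1) = 0
  r1: exp(X2) + (0)·1 = 0 ⇒ exp(X2) = 0
  r2: exp(X3) + (1)·1 = 0 ⇒ exp(X3) = -1
Π_1 = X3^-1 · X4

["0", "0", "-1", "1"]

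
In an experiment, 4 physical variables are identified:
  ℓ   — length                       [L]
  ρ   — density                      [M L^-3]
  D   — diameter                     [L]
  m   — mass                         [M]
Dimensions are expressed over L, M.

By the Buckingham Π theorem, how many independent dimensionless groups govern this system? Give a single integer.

Write exponents as rows L,M / cols ℓ,ρ,D,m:
  L: [ 1 -3  1  0]
  M: [ 0  1  0  1]
Row reduction gives pivot columns ℓ,ρ; rank = 2
n=4, r=2 ⇒ 2 dimensionless groups

2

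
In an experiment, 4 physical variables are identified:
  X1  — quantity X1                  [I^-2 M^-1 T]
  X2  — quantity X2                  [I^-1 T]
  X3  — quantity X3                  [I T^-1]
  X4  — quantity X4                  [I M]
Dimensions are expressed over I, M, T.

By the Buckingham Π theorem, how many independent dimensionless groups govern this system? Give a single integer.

Dimensional matrix (I×M×T by X1×X2×X3×X4):
  I: [-2 -1  1  1]
  M: [-1  0  0  1]
  T: [ 1  1 -1  0]
Echelon form has 2 nonzero rows (pivots: X1,X2)
n=4, r=2 ⇒ 2 dimensionless groups

2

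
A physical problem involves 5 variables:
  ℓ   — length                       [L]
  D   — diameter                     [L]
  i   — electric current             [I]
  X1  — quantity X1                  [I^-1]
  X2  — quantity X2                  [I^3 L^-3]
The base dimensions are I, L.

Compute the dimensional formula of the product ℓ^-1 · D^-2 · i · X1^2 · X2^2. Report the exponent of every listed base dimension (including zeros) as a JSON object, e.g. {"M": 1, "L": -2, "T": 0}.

{"I": 5, "L": -9}

Dimensional matrix (I×L by ℓ×D×i×X1×X2):
  I: [ 0  0  1 -1  3]
  L: [ 1  1  0  0 -3]
  [I]: (-1)·0+(-2)·0+(1)·1+(2)·-1+(2)·3 = 5
  [L]: (-1)·1+(-2)·1+(1)·0+(2)·0+(2)·-3 = -9
⇒ I^5 L^-9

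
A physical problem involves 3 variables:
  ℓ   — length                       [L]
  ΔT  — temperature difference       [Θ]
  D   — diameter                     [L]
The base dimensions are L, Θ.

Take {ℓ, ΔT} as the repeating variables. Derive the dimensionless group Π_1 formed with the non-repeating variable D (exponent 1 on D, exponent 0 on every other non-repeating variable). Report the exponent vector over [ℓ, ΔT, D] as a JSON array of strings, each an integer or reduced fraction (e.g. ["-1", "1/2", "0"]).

Dimensional matrix (L×Θ by ℓ×ΔT×D):
  L: [ 1  0  1]
  Θ: [ 0  1  0]
RREF → pivots at {ℓ,ΔT} ⇒ r = 2
Pivot set = {ℓ,ΔT}, free = {D}
RREF:
  r0: [   1    0    1]
  r1: [   0    1    0]
Fix exponent of D at 1; solve each RREF row for its pivot's exponent:
  r0: exp(ℓ) + (1)·1 = 0 ⇒ exp(ℓ) = -1
  r1: exp(ΔT) + (0)·1 = 0 ⇒ exp(ΔT) = 0
Π_1 = ℓ^-1 · D

["-1", "0", "1"]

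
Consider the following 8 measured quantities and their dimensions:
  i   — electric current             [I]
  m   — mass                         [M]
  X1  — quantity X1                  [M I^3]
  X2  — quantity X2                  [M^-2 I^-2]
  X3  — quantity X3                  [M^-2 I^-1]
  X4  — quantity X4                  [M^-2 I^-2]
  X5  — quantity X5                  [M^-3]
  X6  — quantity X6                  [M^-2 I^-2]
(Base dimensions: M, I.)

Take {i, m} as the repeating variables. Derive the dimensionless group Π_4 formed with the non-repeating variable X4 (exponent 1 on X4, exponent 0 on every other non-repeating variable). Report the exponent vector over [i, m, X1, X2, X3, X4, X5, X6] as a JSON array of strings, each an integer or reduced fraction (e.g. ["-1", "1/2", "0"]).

Write exponents as rows M,I / cols i,m,X1,X2,X3,X4,X5,X6:
  M: [ 0  1  1 -2 -2 -2 -3 -2]
  I: [ 1  0  3 -2 -1 -2  0 -2]
Row reduction gives pivot columns i,m; rank = 2
Pivot set = {i,m}, free = {X1,X2,X3,X4,X5,X6}
RREF:
  r0: [   1    0    3   -2   -1   -2    0   -2]
  r1: [   0    1    1   -2   -2   -2   -3   -2]
Fix exponent of X4 at 1, X1 at 0, X2 at 0, X3 at 0, X5 at 0, X6 at 0; solve each RREF row for its pivot's exponent:
  r0: exp(i) + (-2)·1 = 0 ⇒ exp(i) = 2
  r1: exp(m) + (-2)·1 = 0 ⇒ exp(m) = 2
Π_4 = i^2 · m^2 · X4

["2", "2", "0", "0", "0", "1", "0", "0"]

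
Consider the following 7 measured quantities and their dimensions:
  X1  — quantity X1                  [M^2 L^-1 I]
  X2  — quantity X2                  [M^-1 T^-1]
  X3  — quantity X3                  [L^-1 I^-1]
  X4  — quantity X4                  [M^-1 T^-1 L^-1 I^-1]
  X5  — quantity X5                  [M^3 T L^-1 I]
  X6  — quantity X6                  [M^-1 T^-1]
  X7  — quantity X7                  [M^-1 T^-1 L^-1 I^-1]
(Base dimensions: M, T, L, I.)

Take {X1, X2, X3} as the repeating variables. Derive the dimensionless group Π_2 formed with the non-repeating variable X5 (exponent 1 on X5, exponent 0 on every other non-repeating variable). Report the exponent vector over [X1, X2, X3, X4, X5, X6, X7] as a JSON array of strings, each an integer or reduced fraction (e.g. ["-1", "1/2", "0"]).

["-1", "1", "0", "0", "1", "0", "0"]

Write exponents as rows M,T,L,I / cols X1,X2,X3,X4,X5,X6,X7:
  M: [ 2 -1  0 -1  3 -1 -1]
  T: [ 0 -1  0 -1  1 -1 -1]
  L: [-1  0 -1 -1 -1  0 -1]
  I: [ 1  0 -1 -1  1  0 -1]
Row reduction gives pivot columns X1,X2,X3; rank = 3
Pivot set = {X1,X2,X3}, free = {X4,X5,X6,X7}
RREF:
  r0: [   1    0    0    0    1    0    0]
  r1: [   0    1    0    1   -1    1    1]
  r2: [   0    0    1    1    0    0    1]
  r3: [   0    0    0    0    0    0    0]
Fix exponent of X5 at 1, X4 at 0, X6 at 0, X7 at 0; solve each RREF row for its pivot's exponent:
  r0: exp(X1) + (1)·1 = 0 ⇒ exp(X1) = -1
  r1: exp(X2) + (-1)·1 = 0 ⇒ exp(X2) = 1
  r2: exp(X3) + (0)·1 = 0 ⇒ exp(X3) = 0
Π_2 = X1^-1 · X2 · X5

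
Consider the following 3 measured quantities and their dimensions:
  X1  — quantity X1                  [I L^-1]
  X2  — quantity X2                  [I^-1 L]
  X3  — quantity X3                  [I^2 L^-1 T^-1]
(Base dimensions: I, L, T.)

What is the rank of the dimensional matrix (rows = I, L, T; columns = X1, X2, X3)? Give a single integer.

Dimensional matrix (I×L×T by X1×X2×X3):
  I: [ 1 -1  2]
  L: [-1  1 -1]
  T: [ 0  0 -1]
Echelon form has 2 nonzero rows (pivots: X1,X3)

2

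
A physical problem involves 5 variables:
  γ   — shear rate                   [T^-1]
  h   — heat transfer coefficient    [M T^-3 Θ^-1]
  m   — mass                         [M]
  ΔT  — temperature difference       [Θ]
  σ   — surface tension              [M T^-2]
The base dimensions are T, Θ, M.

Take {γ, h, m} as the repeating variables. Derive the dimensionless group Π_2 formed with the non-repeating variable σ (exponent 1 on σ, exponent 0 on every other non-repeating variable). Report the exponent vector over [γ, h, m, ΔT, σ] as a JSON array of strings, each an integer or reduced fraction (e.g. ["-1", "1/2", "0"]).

["-2", "0", "-1", "0", "1"]

Write exponents as rows T,Θ,M / cols γ,h,m,ΔT,σ:
  T: [-1 -3  0  0 -2]
  Θ: [ 0 -1  0  1  0]
  M: [ 0  1  1  0  1]
Echelon form has 3 nonzero rows (pivots: γ,h,m)
Pivot set = {γ,h,m}, free = {ΔT,σ}
RREF:
  r0: [   1    0    0    3    2]
  r1: [   0    1    0   -1    0]
  r2: [   0    0    1    1    1]
Fix exponent of σ at 1, ΔT at 0; solve each RREF row for its pivot's exponent:
  r0: exp(γ) + (2)·1 = 0 ⇒ exp(γ) = -2
  r1: exp(h) + (0)·1 = 0 ⇒ exp(h) = 0
  r2: exp(m) + (1)·1 = 0 ⇒ exp(m) = -1
Π_2 = γ^-2 · m^-1 · σ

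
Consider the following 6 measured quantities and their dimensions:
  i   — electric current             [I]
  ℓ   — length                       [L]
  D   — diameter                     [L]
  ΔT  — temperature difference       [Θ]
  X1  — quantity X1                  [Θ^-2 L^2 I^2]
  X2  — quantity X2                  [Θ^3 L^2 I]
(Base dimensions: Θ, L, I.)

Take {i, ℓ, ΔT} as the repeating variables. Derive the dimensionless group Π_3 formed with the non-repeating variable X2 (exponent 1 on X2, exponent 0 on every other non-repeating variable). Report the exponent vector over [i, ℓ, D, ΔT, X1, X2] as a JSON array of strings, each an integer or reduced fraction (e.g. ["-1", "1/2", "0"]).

["-1", "-2", "0", "-3", "0", "1"]

Dimensional matrix (Θ×L×I by i×ℓ×D×ΔT×X1×X2):
  Θ: [ 0  0  0  1 -2  3]
  L: [ 0  1  1  0  2  2]
  I: [ 1  0  0  0  2  1]
Row reduction gives pivot columns i,ℓ,ΔT; rank = 3
Pivot set = {i,ℓ,ΔT}, free = {D,X1,X2}
RREF:
  r0: [   1    0    0    0    2    1]
  r1: [   0    1    1    0    2    2]
  r2: [   0    0    0    1   -2    3]
Fix exponent of X2 at 1, D at 0, X1 at 0; solve each RREF row for its pivot's exponent:
  r0: exp(i) + (1)·1 = 0 ⇒ exp(i) = -1
  r1: exp(ℓ) + (2)·1 = 0 ⇒ exp(ℓ) = -2
  r2: exp(ΔT) + (3)·1 = 0 ⇒ exp(ΔT) = -3
Π_3 = i^-1 · ℓ^-2 · ΔT^-3 · X2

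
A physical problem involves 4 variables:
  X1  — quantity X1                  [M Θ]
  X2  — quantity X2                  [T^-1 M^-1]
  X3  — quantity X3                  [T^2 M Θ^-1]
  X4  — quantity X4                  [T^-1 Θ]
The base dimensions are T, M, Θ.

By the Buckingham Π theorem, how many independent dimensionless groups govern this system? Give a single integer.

Exponent matrix [T,M,Θ] × [X1,X2,X3,X4]:
  T: [ 0 -1  2 -1]
  M: [ 1 -1  1  0]
  Θ: [ 1  0 -1  1]
RREF → pivots at {X1,X2} ⇒ r = 2
4 vars − rank 2 = 2 Π groups

2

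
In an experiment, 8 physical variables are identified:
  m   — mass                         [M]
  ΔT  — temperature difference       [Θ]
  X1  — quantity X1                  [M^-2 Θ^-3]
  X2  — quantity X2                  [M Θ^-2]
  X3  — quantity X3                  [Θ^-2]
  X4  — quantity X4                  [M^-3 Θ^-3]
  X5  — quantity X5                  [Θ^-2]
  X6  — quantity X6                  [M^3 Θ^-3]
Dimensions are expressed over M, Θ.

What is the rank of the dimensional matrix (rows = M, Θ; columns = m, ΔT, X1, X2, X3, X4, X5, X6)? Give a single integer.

Write exponents as rows M,Θ / cols m,ΔT,X1,X2,X3,X4,X5,X6:
  M: [ 1  0 -2  1  0 -3  0  3]
  Θ: [ 0  1 -3 -2 -2 -3 -2 -3]
Row reduction gives pivot columns m,ΔT; rank = 2

2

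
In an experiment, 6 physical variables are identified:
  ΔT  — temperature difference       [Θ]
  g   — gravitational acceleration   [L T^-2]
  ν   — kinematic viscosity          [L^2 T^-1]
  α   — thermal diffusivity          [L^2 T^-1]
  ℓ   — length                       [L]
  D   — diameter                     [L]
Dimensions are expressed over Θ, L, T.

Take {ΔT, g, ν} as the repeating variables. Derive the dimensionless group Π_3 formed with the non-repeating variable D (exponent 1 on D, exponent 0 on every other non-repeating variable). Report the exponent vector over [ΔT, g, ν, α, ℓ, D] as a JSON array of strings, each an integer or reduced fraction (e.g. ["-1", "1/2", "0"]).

["0", "1/3", "-2/3", "0", "0", "1"]

Exponent matrix [Θ,L,T] × [ΔT,g,ν,α,ℓ,D]:
  Θ: [ 1  0  0  0  0  0]
  L: [ 0  1  2  2  1  1]
  T: [ 0 -2 -1 -1  0  0]
RREF → pivots at {ΔT,g,ν} ⇒ r = 3
Repeat: ΔT,g,ν; free: α,ℓ,D
RREF:
  r0: [   1    0    0    0    0    0]
  r1: [   0    1    0    0 -1/3 -1/3]
  r2: [   0    0    1    1  2/3  2/3]
Fix exponent of D at 1, α at 0, ℓ at 0; solve each RREF row for its pivot's exponent:
  r0: exp(ΔT) + (0)·1 = 0 ⇒ exp(ΔT) = 0
  r1: exp(g) + (-1/3)·1 = 0 ⇒ exp(g) = 1/3
  r2: exp(ν) + (2/3)·1 = 0 ⇒ exp(ν) = -2/3
Π_3 = g^(1/3) · ν^(-2/3) · D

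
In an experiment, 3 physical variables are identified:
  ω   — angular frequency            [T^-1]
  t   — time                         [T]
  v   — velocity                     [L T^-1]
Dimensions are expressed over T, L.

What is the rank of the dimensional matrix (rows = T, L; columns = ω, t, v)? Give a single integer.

Exponent matrix [T,L] × [ω,t,v]:
  T: [-1  1 -1]
  L: [ 0  0  1]
RREF → pivots at {ω,v} ⇒ r = 2

2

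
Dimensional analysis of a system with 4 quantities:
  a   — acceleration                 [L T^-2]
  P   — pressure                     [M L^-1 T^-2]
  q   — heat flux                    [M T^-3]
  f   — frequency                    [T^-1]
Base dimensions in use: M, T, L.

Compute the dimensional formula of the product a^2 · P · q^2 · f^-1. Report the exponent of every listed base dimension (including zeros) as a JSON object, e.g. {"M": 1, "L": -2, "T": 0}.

Exponent matrix [M,T,L] × [a,P,q,f]:
  M: [ 0  1  1  0]
  T: [-2 -2 -3 -1]
  L: [ 1 -1  0  0]
  [M]: (2)·0+(1)·1+(2)·1+(-1)·0 = 3
  [T]: (2)·-2+(1)·-2+(2)·-3+(-1)·-1 = -11
  [L]: (2)·1+(1)·-1+(2)·0+(-1)·0 = 1
⇒ M^3 T^-11 L

{"M": 3, "T": -11, "L": 1}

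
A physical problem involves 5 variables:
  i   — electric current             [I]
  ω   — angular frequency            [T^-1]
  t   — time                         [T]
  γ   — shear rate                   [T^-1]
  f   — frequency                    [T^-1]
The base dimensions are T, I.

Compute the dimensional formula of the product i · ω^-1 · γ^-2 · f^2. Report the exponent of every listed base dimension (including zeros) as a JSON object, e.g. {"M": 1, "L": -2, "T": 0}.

Write exponents as rows T,I / cols i,ω,t,γ,f:
  T: [ 0 -1  1 -1 -1]
  I: [ 1  0  0  0  0]
  [T]: (1)·0+(-1)·-1+(-2)·-1+(2)·-1 = 1
  [I]: (1)·1+(-1)·0+(-2)·0+(2)·0 = 1
⇒ T I

{"T": 1, "I": 1}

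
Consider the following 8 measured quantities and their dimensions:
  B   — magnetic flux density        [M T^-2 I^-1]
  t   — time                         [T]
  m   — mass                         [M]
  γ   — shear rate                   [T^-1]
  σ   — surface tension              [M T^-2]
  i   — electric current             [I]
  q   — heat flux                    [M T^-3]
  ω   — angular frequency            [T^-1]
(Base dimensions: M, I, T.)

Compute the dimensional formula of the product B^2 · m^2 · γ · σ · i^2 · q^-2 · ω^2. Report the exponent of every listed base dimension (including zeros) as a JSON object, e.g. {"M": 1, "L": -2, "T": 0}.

Exponent matrix [M,I,T] × [B,t,m,γ,σ,i,q,ω]:
  M: [ 1  0  1  0  1  0  1  0]
  I: [-1  0  0  0  0  1  0  0]
  T: [-2  1  0 -1 -2  0 -3 -1]
  [M]: (2)·1+(2)·1+(1)·0+(1)·1+(2)·0+(-2)·1+(2)·0 = 3
  [I]: (2)·-1+(2)·0+(1)·0+(1)·0+(2)·1+(-2)·0+(2)·0 = 0
  [T]: (2)·-2+(2)·0+(1)·-1+(1)·-2+(2)·0+(-2)·-3+(2)·-1 = -3
⇒ M^3 T^-3

{"M": 3, "I": 0, "T": -3}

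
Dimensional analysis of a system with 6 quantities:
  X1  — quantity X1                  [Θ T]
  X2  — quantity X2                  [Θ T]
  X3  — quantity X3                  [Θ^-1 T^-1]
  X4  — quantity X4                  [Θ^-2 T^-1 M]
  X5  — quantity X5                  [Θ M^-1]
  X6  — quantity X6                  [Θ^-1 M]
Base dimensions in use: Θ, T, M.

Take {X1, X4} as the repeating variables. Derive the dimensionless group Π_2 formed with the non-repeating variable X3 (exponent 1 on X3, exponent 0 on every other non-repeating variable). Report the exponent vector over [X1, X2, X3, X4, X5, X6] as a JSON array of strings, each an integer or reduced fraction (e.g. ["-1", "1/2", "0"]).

["1", "0", "1", "0", "0", "0"]

Write exponents as rows Θ,T,M / cols X1,X2,X3,X4,X5,X6:
  Θ: [ 1  1 -1 -2  1 -1]
  T: [ 1  1 -1 -1  0  0]
  M: [ 0  0  0  1 -1  1]
RREF → pivots at {X1,X4} ⇒ r = 2
Repeat: X1,X4; free: X2,X3,X5,X6
RREF:
  r0: [   1    1   -1    0   -1    1]
  r1: [   0    0    0    1   -1    1]
  r2: [   0    0    0    0    0    0]
Fix exponent of X3 at 1, X2 at 0, X5 at 0, X6 at 0; solve each RREF row for its pivot's exponent:
  r0: exp(X1) + (-1)·1 = 0 ⇒ exp(X1) = 1
  r1: exp(X4) + (0)·1 = 0 ⇒ exp(X4) = 0
Π_2 = X1 · X3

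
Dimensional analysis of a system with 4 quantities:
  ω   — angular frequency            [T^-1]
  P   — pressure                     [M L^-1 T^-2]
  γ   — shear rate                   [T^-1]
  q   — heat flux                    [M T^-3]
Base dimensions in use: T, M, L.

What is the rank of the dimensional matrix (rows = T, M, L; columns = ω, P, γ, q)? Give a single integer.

3

Write exponents as rows T,M,L / cols ω,P,γ,q:
  T: [-1 -2 -1 -3]
  M: [ 0  1  0  1]
  L: [ 0 -1  0  0]
RREF → pivots at {ω,P,q} ⇒ r = 3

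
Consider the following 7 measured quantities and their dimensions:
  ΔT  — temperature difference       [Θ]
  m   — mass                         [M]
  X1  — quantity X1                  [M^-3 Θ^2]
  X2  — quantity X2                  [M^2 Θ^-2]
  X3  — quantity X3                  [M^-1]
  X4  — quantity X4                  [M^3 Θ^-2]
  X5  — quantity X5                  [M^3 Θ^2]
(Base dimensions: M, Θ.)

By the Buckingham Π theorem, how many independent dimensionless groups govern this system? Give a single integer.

5

Dimensional matrix (M×Θ by ΔT×m×X1×X2×X3×X4×X5):
  M: [ 0  1 -3  2 -1  3  3]
  Θ: [ 1  0  2 -2  0 -2  2]
Echelon form has 2 nonzero rows (pivots: ΔT,m)
n=7, r=2 ⇒ 5 dimensionless groups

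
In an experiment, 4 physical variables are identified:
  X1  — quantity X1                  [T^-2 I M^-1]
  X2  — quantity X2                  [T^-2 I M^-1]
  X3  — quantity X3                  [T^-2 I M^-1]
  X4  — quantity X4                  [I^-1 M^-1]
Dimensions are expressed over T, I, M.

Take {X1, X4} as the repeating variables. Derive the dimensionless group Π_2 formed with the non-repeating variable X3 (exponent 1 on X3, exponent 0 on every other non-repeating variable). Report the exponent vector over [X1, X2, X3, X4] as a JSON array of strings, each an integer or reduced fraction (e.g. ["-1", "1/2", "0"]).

Dimensional matrix (T×I×M by X1×X2×X3×X4):
  T: [-2 -2 -2  0]
  I: [ 1  1  1 -1]
  M: [-1 -1 -1 -1]
Row reduction gives pivot columns X1,X4; rank = 2
Repeat: X1,X4; free: X2,X3
RREF:
  r0: [   1    1    1    0]
  r1: [   0    0    0    1]
  r2: [   0    0    0    0]
Fix exponent of X3 at 1, X2 at 0; solve each RREF row for its pivot's exponent:
  r0: exp(X1) + (1)·1 = 0 ⇒ exp(X1) = -1
  r1: exp(X4) + (0)·1 = 0 ⇒ exp(X4) = 0
Π_2 = X1^-1 · X3

["-1", "0", "1", "0"]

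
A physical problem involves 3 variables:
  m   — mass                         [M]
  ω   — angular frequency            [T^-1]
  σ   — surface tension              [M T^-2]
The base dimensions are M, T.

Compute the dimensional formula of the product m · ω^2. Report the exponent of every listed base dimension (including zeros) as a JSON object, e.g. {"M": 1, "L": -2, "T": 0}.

Dimensional matrix (M×T by m×ω×σ):
  M: [ 1  0  1]
  T: [ 0 -1 -2]
  [M]: (1)·1+(2)·0 = 1
  [T]: (1)·0+(2)·-1 = -2
⇒ M T^-2

{"M": 1, "T": -2}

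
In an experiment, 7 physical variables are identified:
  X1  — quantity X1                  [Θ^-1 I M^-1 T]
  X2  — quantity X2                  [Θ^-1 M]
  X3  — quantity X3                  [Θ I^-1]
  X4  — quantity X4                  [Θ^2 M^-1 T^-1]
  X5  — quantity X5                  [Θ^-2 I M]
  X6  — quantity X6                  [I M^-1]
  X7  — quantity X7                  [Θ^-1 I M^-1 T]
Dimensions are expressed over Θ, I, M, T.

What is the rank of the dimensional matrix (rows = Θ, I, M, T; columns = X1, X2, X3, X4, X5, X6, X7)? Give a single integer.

Dimensional matrix (Θ×I×M×T by X1×X2×X3×X4×X5×X6×X7):
  Θ: [-1 -1  1  2 -2  0 -1]
  I: [ 1  0 -1  0  1  1  1]
  M: [-1  1  0 -1  1 -1 -1]
  T: [ 1  0  0 -1  0  0  1]
RREF → pivots at {X1,X2,X3} ⇒ r = 3

3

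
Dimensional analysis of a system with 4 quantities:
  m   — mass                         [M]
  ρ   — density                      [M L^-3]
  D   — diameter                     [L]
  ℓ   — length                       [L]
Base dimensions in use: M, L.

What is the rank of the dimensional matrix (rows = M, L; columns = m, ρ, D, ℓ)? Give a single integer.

Dimensional matrix (M×L by m×ρ×D×ℓ):
  M: [ 1  1  0  0]
  L: [ 0 -3  1  1]
Echelon form has 2 nonzero rows (pivots: m,ρ)

2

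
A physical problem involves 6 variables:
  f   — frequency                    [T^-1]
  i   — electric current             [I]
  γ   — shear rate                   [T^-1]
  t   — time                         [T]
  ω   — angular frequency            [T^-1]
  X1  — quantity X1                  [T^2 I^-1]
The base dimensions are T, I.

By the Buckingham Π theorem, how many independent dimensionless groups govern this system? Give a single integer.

Write exponents as rows T,I / cols f,i,γ,t,ω,X1:
  T: [-1  0 -1  1 -1  2]
  I: [ 0  1  0  0  0 -1]
Row reduction gives pivot columns f,i; rank = 2
n=6, r=2 ⇒ 4 dimensionless groups

4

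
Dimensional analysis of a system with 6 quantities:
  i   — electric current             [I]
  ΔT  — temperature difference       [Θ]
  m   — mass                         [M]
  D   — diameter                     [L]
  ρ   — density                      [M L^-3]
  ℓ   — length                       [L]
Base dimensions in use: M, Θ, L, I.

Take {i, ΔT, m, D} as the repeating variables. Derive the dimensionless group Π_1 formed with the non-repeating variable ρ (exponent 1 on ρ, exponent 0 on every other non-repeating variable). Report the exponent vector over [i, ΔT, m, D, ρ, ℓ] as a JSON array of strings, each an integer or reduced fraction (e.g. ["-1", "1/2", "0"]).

["0", "0", "-1", "3", "1", "0"]

Write exponents as rows M,Θ,L,I / cols i,ΔT,m,D,ρ,ℓ:
  M: [ 0  0  1  0  1  0]
  Θ: [ 0  1  0  0  0  0]
  L: [ 0  0  0  1 -3  1]
  I: [ 1  0  0  0  0  0]
Row reduction gives pivot columns i,ΔT,m,D; rank = 4
Pivot set = {i,ΔT,m,D}, free = {ρ,ℓ}
RREF:
  r0: [   1    0    0    0    0    0]
  r1: [   0    1    0    0    0    0]
  r2: [   0    0    1    0    1    0]
  r3: [   0    0    0    1   -3    1]
Fix exponent of ρ at 1, ℓ at 0; solve each RREF row for its pivot's exponent:
  r0: exp(i) + (0)·1 = 0 ⇒ exp(i) = 0
  r1: exp(ΔT) + (0)·1 = 0 ⇒ exp(ΔT) = 0
  r2: exp(m) + (1)·1 = 0 ⇒ exp(m) = -1
  r3: exp(D) + (-3)·1 = 0 ⇒ exp(D) = 3
Π_1 = m^-1 · D^3 · ρ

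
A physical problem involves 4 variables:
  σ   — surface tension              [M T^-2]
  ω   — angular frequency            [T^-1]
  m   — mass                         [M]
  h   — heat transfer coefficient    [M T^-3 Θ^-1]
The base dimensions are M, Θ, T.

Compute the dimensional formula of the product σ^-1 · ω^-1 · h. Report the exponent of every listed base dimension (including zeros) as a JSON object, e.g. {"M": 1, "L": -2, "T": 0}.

{"M": 0, "Θ": -1, "T": 0}

Dimensional matrix (M×Θ×T by σ×ω×m×h):
  M: [ 1  0  1  1]
  Θ: [ 0  0  0 -1]
  T: [-2 -1  0 -3]
  [M]: (-1)·1+(-1)·0+(1)·1 = 0
  [Θ]: (-1)·0+(-1)·0+(1)·-1 = -1
  [T]: (-1)·-2+(-1)·-1+(1)·-3 = 0
⇒ Θ^-1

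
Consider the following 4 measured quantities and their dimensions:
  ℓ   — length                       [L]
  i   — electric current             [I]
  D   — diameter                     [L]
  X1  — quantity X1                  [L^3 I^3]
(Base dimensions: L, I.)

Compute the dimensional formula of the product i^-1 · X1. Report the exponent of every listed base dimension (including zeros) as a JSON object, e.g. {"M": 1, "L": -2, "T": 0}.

{"L": 3, "I": 2}

Write exponents as rows L,I / cols ℓ,i,D,X1:
  L: [ 1  0  1  3]
  I: [ 0  1  0  3]
  [L]: (-1)·0+(1)·3 = 3
  [I]: (-1)·1+(1)·3 = 2
⇒ L^3 I^2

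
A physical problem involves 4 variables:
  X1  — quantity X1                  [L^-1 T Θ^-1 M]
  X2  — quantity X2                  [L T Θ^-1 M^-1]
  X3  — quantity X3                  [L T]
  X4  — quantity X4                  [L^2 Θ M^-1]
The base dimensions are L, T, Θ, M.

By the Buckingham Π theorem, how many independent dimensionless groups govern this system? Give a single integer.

1

Write exponents as rows L,T,Θ,M / cols X1,X2,X3,X4:
  L: [-1  1  1  2]
  T: [ 1  1  1  0]
  Θ: [-1 -1  0  1]
  M: [ 1 -1  0 -1]
RREF → pivots at {X1,X2,X3} ⇒ r = 3
4 vars − rank 3 = 1 Π group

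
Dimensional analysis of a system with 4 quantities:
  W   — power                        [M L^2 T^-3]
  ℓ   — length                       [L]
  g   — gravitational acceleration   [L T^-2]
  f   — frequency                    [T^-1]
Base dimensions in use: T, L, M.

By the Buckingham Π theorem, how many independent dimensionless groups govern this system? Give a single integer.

1

Dimensional matrix (T×L×M by W×ℓ×g×f):
  T: [-3  0 -2 -1]
  L: [ 2  1  1  0]
  M: [ 1  0  0  0]
RREF → pivots at {W,ℓ,g} ⇒ r = 3
Π count = n − r = 4 − 3 = 1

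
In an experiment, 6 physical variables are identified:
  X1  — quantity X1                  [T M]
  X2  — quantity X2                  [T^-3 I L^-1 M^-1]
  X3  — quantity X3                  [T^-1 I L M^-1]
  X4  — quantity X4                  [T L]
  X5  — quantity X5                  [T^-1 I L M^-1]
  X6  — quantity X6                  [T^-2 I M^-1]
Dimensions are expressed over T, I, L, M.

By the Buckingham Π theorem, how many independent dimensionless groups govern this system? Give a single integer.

3

Dimensional matrix (T×I×L×M by X1×X2×X3×X4×X5×X6):
  T: [ 1 -3 -1  1 -1 -2]
  I: [ 0  1  1  0  1  1]
  L: [ 0 -1  1  1  1  0]
  M: [ 1 -1 -1  0 -1 -1]
Echelon form has 3 nonzero rows (pivots: X1,X2,X3)
6 vars − rank 3 = 3 Π groups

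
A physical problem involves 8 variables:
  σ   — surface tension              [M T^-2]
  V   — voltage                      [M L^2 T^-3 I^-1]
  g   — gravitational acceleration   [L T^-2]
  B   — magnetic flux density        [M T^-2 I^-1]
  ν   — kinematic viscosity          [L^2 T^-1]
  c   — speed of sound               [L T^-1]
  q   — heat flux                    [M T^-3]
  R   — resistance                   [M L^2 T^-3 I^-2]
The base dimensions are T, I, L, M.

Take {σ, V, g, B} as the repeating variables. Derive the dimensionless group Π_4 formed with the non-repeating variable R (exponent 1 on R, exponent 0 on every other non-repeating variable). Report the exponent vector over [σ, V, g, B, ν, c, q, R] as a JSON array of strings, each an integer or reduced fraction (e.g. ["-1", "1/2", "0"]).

["1", "-1", "0", "-1", "0", "0", "0", "1"]

Write exponents as rows T,I,L,M / cols σ,V,g,B,ν,c,q,R:
  T: [-2 -3 -2 -2 -1 -1 -3 -3]
  I: [ 0 -1  0 -1  0  0  0 -2]
  L: [ 0  2  1  0  2  1  0  2]
  M: [ 1  1  0  1  0  0  1  1]
Echelon form has 4 nonzero rows (pivots: σ,V,g,B)
Pivot set = {σ,V,g,B}, free = {ν,c,q,R}
RREF:
  r0: [   1    0    0    0    0    0    1   -1]
  r1: [   0    1    0    0    1  1/3 -1/3    1]
  r2: [   0    0    1    0    0  1/3  2/3    0]
  r3: [   0    0    0    1   -1 -1/3  1/3    1]
Fix exponent of R at 1, ν at 0, c at 0, q at 0; solve each RREF row for its pivot's exponent:
  r0: exp(σ) + (-1)·1 = 0 ⇒ exp(σ) = 1
  r1: exp(V) + (1)·1 = 0 ⇒ exp(V) = -1
  r2: exp(g) + (0)·1 = 0 ⇒ exp(g) = 0
  r3: exp(B) + (1)·1 = 0 ⇒ exp(B) = -1
Π_4 = σ · V^-1 · B^-1 · R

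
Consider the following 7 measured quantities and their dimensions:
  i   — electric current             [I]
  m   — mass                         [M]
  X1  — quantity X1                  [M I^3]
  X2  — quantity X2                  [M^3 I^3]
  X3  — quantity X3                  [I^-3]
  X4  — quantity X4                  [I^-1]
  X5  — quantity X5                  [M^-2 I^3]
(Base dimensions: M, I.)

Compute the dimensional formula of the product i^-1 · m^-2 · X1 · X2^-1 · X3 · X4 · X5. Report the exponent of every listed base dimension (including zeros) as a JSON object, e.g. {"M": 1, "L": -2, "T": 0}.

Dimensional matrix (M×I by i×m×X1×X2×X3×X4×X5):
  M: [ 0  1  1  3  0  0 -2]
  I: [ 1  0  3  3 -3 -1  3]
  [M]: (-1)·0+(-2)·1+(1)·1+(-1)·3+(1)·0+(1)·0+(1)·-2 = -6
  [I]: (-1)·1+(-2)·0+(1)·3+(-1)·3+(1)·-3+(1)·-1+(1)·3 = -2
⇒ M^-6 I^-2

{"M": -6, "I": -2}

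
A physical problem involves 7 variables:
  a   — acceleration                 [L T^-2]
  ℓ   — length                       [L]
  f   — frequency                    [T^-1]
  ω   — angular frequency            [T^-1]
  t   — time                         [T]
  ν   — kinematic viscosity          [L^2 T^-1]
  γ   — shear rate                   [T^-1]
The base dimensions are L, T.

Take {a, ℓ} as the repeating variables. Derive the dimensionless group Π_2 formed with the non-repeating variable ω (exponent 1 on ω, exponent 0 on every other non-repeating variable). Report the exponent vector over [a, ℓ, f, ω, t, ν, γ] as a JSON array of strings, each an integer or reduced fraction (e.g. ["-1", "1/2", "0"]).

Dimensional matrix (L×T by a×ℓ×f×ω×t×ν×γ):
  L: [ 1  1  0  0  0  2  0]
  T: [-2  0 -1 -1  1 -1 -1]
Row reduction gives pivot columns a,ℓ; rank = 2
Pivot set = {a,ℓ}, free = {f,ω,t,ν,γ}
RREF:
  r0: [   1    0  1/2  1/2 -1/2  1/2  1/2]
  r1: [   0    1 -1/2 -1/2  1/2  3/2 -1/2]
Fix exponent of ω at 1, f at 0, t at 0, ν at 0, γ at 0; solve each RREF row for its pivot's exponent:
  r0: exp(a) + (1/2)·1 = 0 ⇒ exp(a) = -1/2
  r1: exp(ℓ) + (-1/2)·1 = 0 ⇒ exp(ℓ) = 1/2
Π_2 = a^(-1/2) · ℓ^(1/2) · ω

["-1/2", "1/2", "0", "1", "0", "0", "0"]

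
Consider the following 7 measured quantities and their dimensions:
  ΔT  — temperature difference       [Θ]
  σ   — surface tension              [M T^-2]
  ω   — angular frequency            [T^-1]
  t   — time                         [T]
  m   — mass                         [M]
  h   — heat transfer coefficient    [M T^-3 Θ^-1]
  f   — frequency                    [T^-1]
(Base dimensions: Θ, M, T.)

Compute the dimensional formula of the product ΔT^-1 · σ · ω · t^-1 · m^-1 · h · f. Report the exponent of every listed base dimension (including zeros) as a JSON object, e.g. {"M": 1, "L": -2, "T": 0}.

{"Θ": -2, "M": 1, "T": -8}

Dimensional matrix (Θ×M×T by ΔT×σ×ω×t×m×h×f):
  Θ: [ 1  0  0  0  0 -1  0]
  M: [ 0  1  0  0  1  1  0]
  T: [ 0 -2 -1  1  0 -3 -1]
  [Θ]: (-1)·1+(1)·0+(1)·0+(-1)·0+(-1)·0+(1)·-1+(1)·0 = -2
  [M]: (-1)·0+(1)·1+(1)·0+(-1)·0+(-1)·1+(1)·1+(1)·0 = 1
  [T]: (-1)·0+(1)·-2+(1)·-1+(-1)·1+(-1)·0+(1)·-3+(1)·-1 = -8
⇒ Θ^-2 M T^-8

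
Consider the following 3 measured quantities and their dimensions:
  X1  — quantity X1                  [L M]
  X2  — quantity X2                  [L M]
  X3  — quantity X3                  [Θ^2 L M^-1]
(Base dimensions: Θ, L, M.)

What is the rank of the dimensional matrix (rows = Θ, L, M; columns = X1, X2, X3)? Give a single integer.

2

Write exponents as rows Θ,L,M / cols X1,X2,X3:
  Θ: [ 0  0  2]
  L: [ 1  1  1]
  M: [ 1  1 -1]
Row reduction gives pivot columns X1,X3; rank = 2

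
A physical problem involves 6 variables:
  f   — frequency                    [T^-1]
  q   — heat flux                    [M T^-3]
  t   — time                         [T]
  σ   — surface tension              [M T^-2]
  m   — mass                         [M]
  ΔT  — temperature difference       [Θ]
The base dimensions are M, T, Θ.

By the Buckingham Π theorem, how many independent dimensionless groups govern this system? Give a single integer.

Dimensional matrix (M×T×Θ by f×q×t×σ×m×ΔT):
  M: [ 0  1  0  1  1  0]
  T: [-1 -3  1 -2  0  0]
  Θ: [ 0  0  0  0  0  1]
Row reduction gives pivot columns f,q,ΔT; rank = 3
n=6, r=3 ⇒ 3 dimensionless groups

3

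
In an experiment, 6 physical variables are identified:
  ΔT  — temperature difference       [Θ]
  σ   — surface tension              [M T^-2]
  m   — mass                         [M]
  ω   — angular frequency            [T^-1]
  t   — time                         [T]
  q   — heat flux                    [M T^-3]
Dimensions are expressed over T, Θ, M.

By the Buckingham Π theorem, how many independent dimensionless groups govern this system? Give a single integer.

Exponent matrix [T,Θ,M] × [ΔT,σ,m,ω,t,q]:
  T: [ 0 -2  0 -1  1 -3]
  Θ: [ 1  0  0  0  0  0]
  M: [ 0  1  1  0  0  1]
Echelon form has 3 nonzero rows (pivots: ΔT,σ,m)
Π count = n − r = 6 − 3 = 3

3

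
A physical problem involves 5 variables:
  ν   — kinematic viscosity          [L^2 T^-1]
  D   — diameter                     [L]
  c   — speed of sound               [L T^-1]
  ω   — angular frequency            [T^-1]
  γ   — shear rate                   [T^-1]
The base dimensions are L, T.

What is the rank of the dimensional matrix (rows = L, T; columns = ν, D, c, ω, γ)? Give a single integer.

2

Write exponents as rows L,T / cols ν,D,c,ω,γ:
  L: [ 2  1  1  0  0]
  T: [-1  0 -1 -1 -1]
Echelon form has 2 nonzero rows (pivots: ν,D)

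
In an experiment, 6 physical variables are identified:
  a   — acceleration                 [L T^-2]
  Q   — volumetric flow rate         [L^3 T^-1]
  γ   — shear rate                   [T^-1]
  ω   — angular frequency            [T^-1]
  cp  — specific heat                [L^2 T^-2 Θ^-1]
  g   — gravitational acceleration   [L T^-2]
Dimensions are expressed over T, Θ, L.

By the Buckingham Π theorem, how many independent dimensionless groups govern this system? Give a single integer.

Dimensional matrix (T×Θ×L by a×Q×γ×ω×cp×g):
  T: [-2 -1 -1 -1 -2 -2]
  Θ: [ 0  0  0  0 -1  0]
  L: [ 1  3  0  0  2  1]
Row reduction gives pivot columns a,Q,cp; rank = 3
Π count = n − r = 6 − 3 = 3

3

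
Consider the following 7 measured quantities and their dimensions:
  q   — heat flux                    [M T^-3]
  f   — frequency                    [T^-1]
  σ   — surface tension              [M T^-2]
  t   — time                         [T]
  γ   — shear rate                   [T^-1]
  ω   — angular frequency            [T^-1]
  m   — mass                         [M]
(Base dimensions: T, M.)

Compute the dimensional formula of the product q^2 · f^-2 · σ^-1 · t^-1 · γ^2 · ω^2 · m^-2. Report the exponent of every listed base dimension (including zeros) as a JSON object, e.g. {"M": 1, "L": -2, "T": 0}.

Write exponents as rows T,M / cols q,f,σ,t,γ,ω,m:
  T: [-3 -1 -2  1 -1 -1  0]
  M: [ 1  0  1  0  0  0  1]
  [T]: (2)·-3+(-2)·-1+(-1)·-2+(-1)·1+(2)·-1+(2)·-1+(-2)·0 = -7
  [M]: (2)·1+(-2)·0+(-1)·1+(-1)·0+(2)·0+(2)·0+(-2)·1 = -1
⇒ T^-7 M^-1

{"T": -7, "M": -1}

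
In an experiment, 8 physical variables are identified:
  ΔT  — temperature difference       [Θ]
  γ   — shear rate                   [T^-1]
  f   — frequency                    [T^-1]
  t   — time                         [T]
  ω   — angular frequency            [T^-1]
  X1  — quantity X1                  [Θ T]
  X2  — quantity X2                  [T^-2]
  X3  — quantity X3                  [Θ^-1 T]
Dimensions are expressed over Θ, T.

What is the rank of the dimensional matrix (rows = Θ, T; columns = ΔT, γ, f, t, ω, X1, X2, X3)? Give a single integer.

Exponent matrix [Θ,T] × [ΔT,γ,f,t,ω,X1,X2,X3]:
  Θ: [ 1  0  0  0  0  1  0 -1]
  T: [ 0 -1 -1  1 -1  1 -2  1]
Row reduction gives pivot columns ΔT,γ; rank = 2

2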